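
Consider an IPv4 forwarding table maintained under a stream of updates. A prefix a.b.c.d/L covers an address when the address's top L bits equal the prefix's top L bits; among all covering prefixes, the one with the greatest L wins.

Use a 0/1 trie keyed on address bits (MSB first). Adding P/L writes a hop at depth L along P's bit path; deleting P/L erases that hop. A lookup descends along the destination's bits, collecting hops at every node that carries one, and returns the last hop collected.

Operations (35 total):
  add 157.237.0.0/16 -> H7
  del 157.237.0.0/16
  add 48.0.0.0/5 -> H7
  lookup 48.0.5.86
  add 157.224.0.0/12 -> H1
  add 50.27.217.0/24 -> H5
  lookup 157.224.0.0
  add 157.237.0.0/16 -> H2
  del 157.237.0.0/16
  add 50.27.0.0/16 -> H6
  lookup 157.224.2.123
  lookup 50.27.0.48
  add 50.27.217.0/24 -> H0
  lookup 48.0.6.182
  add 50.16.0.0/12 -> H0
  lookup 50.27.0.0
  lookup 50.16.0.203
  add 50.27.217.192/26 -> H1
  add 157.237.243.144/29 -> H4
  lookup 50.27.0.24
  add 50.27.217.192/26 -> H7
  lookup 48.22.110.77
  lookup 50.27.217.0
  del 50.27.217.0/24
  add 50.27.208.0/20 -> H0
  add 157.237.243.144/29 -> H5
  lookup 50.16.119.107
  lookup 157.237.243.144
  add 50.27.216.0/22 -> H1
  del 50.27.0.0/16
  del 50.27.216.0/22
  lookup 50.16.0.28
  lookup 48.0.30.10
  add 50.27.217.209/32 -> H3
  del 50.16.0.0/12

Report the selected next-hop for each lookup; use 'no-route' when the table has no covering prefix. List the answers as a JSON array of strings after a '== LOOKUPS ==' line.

Trace:
  + 157.237.0.0/16 (H7) depth=16
  del 157.237.0.0/16 (clear depth 16)
  + 48.0.0.0/5 (H7) depth=5
  lookup 48.0.5.86: bits 00110 walk d0:-→d1:-→d2:-→d3:-→d4:-→d5:H7 -> H7
  + 157.224.0.0/12 (H1) depth=12
  + 50.27.217.0/24 (H5) depth=24
  lookup 157.224.0.0: bits 100111011110 walk d0:-→d1:-→d2:-→d3:-→d4:-→d5:-→d6:-→d7:-→d8:-→d9:-→d10:-→d11:-→d12:H1 -> H1
  + 157.237.0.0/16 (H2) depth=16
  del 157.237.0.0/16 (clear depth 16)
  + 50.27.0.0/16 (H6) depth=16
  lookup 157.224.2.123: bits 100111011110 walk d0:-→d1:-→d2:-→d3:-→d4:-→d5:-→d6:-→d7:-→d8:-→d9:-→d10:-→d11:-→d12:H1 -> H1
  lookup 50.27.0.48: bits 0011001000011011 walk d0:-→d1:-→d2:-→d3:-→d4:-→d5:H7→d6:-→d7:-→d8:-→d9:-→d10:-→d11:-→d12:-→d13:-→d14:-→d15:-→d16:H6 -> H6
  + 50.27.217.0/24 (H0) depth=24
  lookup 48.0.6.182: bits 001100 walk d0:-→d1:-→d2:-→d3:-→d4:-→d5:H7→d6:- -> H7
  + 50.16.0.0/12 (H0) depth=12
  lookup 50.27.0.0: bits 0011001000011011 walk d0:-→d1:-→d2:-→d3:-→d4:-→d5:H7→d6:-→d7:-→d8:-→d9:-→d10:-→d11:-→d12:H0→d13:-→d14:-→d15:-→d16:H6 -> H6
  lookup 50.16.0.203: bits 001100100001 walk d0:-→d1:-→d2:-→d3:-→d4:-→d5:H7→d6:-→d7:-→d8:-→d9:-→d10:-→d11:-→d12:H0 -> H0
  + 50.27.217.192/26 (H1) depth=26
  + 157.237.243.144/29 (H4) depth=29
  lookup 50.27.0.24: bits 0011001000011011 walk d0:-→d1:-→d2:-→d3:-→d4:-→d5:H7→d6:-→d7:-→d8:-→d9:-→d10:-→d11:-→d12:H0→d13:-→d14:-→d15:-→d16:H6 -> H6
  + 50.27.217.192/26 (H7) depth=26
  lookup 48.22.110.77: bits 001100 walk d0:-→d1:-→d2:-→d3:-→d4:-→d5:H7→d6:- -> H7
  lookup 50.27.217.0: bits 001100100001101111011001 walk d0:-→d1:-→d2:-→d3:-→d4:-→d5:H7→d6:-→d7:-→d8:-→d9:-→d10:-→d11:-→d12:H0→d13:-→d14:-→d15:-→d16:H6→d17:-→d18:-→d19:-→d20:-→d21:-→d22:-→d23:-→d24:H0 -> H0
  del 50.27.217.0/24 (clear depth 24)
  + 50.27.208.0/20 (H0) depth=20
  + 157.237.243.144/29 (H5) depth=29
  lookup 50.16.119.107: bits 001100100001 walk d0:-→d1:-→d2:-→d3:-→d4:-→d5:H7→d6:-→d7:-→d8:-→d9:-→d10:-→d11:-→d12:H0 -> H0
  lookup 157.237.243.144: bits 10011101111011011111001110010 walk d0:-→d1:-→d2:-→d3:-→d4:-→d5:-→d6:-→d7:-→d8:-→d9:-→d10:-→d11:-→d12:H1→d13:-→d14:-→d15:-→d16:-→d17:-→d18:-→d19:-→d20:-→d21:-→d22:-→d23:-→d24:-→d25:-→d26:-→d27:-→d28:-→d29:H5 -> H5
  + 50.27.216.0/22 (H1) depth=22
  del 50.27.0.0/16 (clear depth 16)
  del 50.27.216.0/22 (clear depth 22)
  lookup 50.16.0.28: bits 001100100001 walk d0:-→d1:-→d2:-→d3:-→d4:-→d5:H7→d6:-→d7:-→d8:-→d9:-→d10:-→d11:-→d12:H0 -> H0
  lookup 48.0.30.10: bits 001100 walk d0:-→d1:-→d2:-→d3:-→d4:-→d5:H7→d6:- -> H7
  + 50.27.217.209/32 (H3) depth=32
  del 50.16.0.0/12 (clear depth 12)

== LOOKUPS ==
["H7","H1","H1","H6","H7","H6","H0","H6","H7","H0","H0","H5","H0","H7"]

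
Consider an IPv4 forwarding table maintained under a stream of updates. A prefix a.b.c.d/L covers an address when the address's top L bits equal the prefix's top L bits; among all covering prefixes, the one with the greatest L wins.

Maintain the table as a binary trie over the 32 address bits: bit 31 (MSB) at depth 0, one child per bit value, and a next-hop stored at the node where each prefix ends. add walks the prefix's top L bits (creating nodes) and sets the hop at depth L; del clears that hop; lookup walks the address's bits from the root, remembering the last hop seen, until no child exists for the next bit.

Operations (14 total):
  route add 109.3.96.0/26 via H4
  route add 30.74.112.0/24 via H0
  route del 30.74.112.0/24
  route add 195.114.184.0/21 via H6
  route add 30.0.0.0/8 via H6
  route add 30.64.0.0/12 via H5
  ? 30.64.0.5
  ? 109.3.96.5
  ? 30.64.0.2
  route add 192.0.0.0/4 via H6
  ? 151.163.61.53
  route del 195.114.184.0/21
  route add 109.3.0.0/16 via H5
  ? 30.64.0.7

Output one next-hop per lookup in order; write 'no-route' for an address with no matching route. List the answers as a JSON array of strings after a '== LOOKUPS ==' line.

Process each operation:
  + 109.3.96.0/26 (H4) depth=26
  + 30.74.112.0/24 (H0) depth=24
  del 30.74.112.0/24 (clear depth 24)
  + 195.114.184.0/21 (H6) depth=21
  + 30.0.0.0/8 (H6) depth=8
  + 30.64.0.0/12 (H5) depth=12
  ? 30.64.0.5  path d0:-→d1:-→d2:-→d3:-→d4:-→d5:-→d6:-→d7:-→d8:H6→d9:-→d10:-→d11:-→d12:H5  best=H5
  ? 109.3.96.5  path d0:-→d1:-→d2:-→d3:-→d4:-→d5:-→d6:-→d7:-→d8:-→d9:-→d10:-→d11:-→d12:-→d13:-→d14:-→d15:-→d16:-→d17:-→d18:-→d19:-→d20:-→d21:-→d22:-→d23:-→d24:-→d25:-→d26:H4  best=H4
  ? 30.64.0.2  path d0:-→d1:-→d2:-→d3:-→d4:-→d5:-→d6:-→d7:-→d8:H6→d9:-→d10:-→d11:-→d12:H5  best=H5
  + 192.0.0.0/4 (H6) depth=4
  ? 151.163.61.53  path d0:-→d1:-  best=no-route
  del 195.114.184.0/21 (clear depth 21)
  + 109.3.0.0/16 (H5) depth=16
  ? 30.64.0.7  path d0:-→d1:-→d2:-→d3:-→d4:-→d5:-→d6:-→d7:-→d8:H6→d9:-→d10:-→d11:-→d12:H5  best=H5

== LOOKUPS ==
["H5","H4","H5","no-route","H5"]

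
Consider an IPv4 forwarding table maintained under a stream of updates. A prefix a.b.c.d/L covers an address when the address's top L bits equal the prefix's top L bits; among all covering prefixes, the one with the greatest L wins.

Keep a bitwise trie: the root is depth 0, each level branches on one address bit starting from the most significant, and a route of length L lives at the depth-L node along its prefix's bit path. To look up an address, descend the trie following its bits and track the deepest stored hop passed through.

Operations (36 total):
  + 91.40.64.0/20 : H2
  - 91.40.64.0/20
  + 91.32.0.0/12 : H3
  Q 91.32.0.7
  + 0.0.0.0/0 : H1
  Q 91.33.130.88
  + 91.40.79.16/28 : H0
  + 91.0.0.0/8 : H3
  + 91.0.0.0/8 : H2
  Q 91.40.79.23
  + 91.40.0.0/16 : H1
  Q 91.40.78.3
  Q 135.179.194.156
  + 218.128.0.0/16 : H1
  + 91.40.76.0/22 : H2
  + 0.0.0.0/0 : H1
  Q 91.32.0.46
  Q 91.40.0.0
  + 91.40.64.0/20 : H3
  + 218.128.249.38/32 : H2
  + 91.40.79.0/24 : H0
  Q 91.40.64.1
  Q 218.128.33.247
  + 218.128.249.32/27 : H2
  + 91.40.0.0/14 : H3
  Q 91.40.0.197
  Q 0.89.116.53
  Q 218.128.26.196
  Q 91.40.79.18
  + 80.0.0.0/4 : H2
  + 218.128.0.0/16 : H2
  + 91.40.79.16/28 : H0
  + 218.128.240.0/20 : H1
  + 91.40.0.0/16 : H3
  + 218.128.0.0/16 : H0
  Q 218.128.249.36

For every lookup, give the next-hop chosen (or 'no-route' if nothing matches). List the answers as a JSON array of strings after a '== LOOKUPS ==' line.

Trace:
  + 91.40.64.0/20 (H2) depth=20
  del 91.40.64.0/20 (clear depth 20)
  + 91.32.0.0/12 (H3) depth=12
  lookup 91.32.0.7: bits 010110110010 walk d0:-→d1:-→d2:-→d3:-→d4:-→d5:-→d6:-→d7:-→d8:-→d9:-→d10:-→d11:-→d12:H3 -> H3
  + 0.0.0.0/0 (H1) depth=0
  lookup 91.33.130.88: bits 010110110010 walk d0:H1→d1:-→d2:-→d3:-→d4:-→d5:-→d6:-→d7:-→d8:-→d9:-→d10:-→d11:-→d12:H3 -> H3
  + 91.40.79.16/28 (H0) depth=28
  + 91.0.0.0/8 (H3) depth=8
  + 91.0.0.0/8 (H2) depth=8
  lookup 91.40.79.23: bits 0101101100101000010011110001 walk d0:H1→d1:-→d2:-→d3:-→d4:-→d5:-→d6:-→d7:-→d8:H2→d9:-→d10:-→d11:-→d12:H3→d13:-→d14:-→d15:-→d16:-→d17:-→d18:-→d19:-→d20:-→d21:-→d22:-→d23:-→d24:-→d25:-→d26:-→d27:-→d28:H0 -> H0
  + 91.40.0.0/16 (H1) depth=16
  lookup 91.40.78.3: bits 01011011001010000100111 walk d0:H1→d1:-→d2:-→d3:-→d4:-→d5:-→d6:-→d7:-→d8:H2→d9:-→d10:-→d11:-→d12:H3→d13:-→d14:-→d15:-→d16:H1→d17:-→d18:-→d19:-→d20:-→d21:-→d22:-→d23:- -> H1
  lookup 135.179.194.156: bits ε walk d0:H1 -> H1
  + 218.128.0.0/16 (H1) depth=16
  + 91.40.76.0/22 (H2) depth=22
  + 0.0.0.0/0 (H1) depth=0
  lookup 91.32.0.46: bits 010110110010 walk d0:H1→d1:-→d2:-→d3:-→d4:-→d5:-→d6:-→d7:-→d8:H2→d9:-→d10:-→d11:-→d12:H3 -> H3
  lookup 91.40.0.0: bits 01011011001010000 walk d0:H1→d1:-→d2:-→d3:-→d4:-→d5:-→d6:-→d7:-→d8:H2→d9:-→d10:-→d11:-→d12:H3→d13:-→d14:-→d15:-→d16:H1→d17:- -> H1
  + 91.40.64.0/20 (H3) depth=20
  + 218.128.249.38/32 (H2) depth=32
  + 91.40.79.0/24 (H0) depth=24
  lookup 91.40.64.1: bits 01011011001010000100 walk d0:H1→d1:-→d2:-→d3:-→d4:-→d5:-→d6:-→d7:-→d8:H2→d9:-→d10:-→d11:-→d12:H3→d13:-→d14:-→d15:-→d16:H1→d17:-→d18:-→d19:-→d20:H3 -> H3
  lookup 218.128.33.247: bits 1101101010000000 walk d0:H1→d1:-→d2:-→d3:-→d4:-→d5:-→d6:-→d7:-→d8:-→d9:-→d10:-→d11:-→d12:-→d13:-→d14:-→d15:-→d16:H1 -> H1
  + 218.128.249.32/27 (H2) depth=27
  + 91.40.0.0/14 (H3) depth=14
  lookup 91.40.0.197: bits 01011011001010000 walk d0:H1→d1:-→d2:-→d3:-→d4:-→d5:-→d6:-→d7:-→d8:H2→d9:-→d10:-→d11:-→d12:H3→d13:-→d14:H3→d15:-→d16:H1→d17:- -> H1
  lookup 0.89.116.53: bits 0 walk d0:H1→d1:- -> H1
  lookup 218.128.26.196: bits 1101101010000000 walk d0:H1→d1:-→d2:-→d3:-→d4:-→d5:-→d6:-→d7:-→d8:-→d9:-→d10:-→d11:-→d12:-→d13:-→d14:-→d15:-→d16:H1 -> H1
  lookup 91.40.79.18: bits 0101101100101000010011110001 walk d0:H1→d1:-→d2:-→d3:-→d4:-→d5:-→d6:-→d7:-→d8:H2→d9:-→d10:-→d11:-→d12:H3→d13:-→d14:H3→d15:-→d16:H1→d17:-→d18:-→d19:-→d20:H3→d21:-→d22:H2→d23:-→d24:H0→d25:-→d26:-→d27:-→d28:H0 -> H0
  + 80.0.0.0/4 (H2) depth=4
  + 218.128.0.0/16 (H2) depth=16
  + 91.40.79.16/28 (H0) depth=28
  + 218.128.240.0/20 (H1) depth=20
  + 91.40.0.0/16 (H3) depth=16
  + 218.128.0.0/16 (H0) depth=16
  lookup 218.128.249.36: bits 110110101000000011111001001001 walk d0:H1→d1:-→d2:-→d3:-→d4:-→d5:-→d6:-→d7:-→d8:-→d9:-→d10:-→d11:-→d12:-→d13:-→d14:-→d15:-→d16:H0→d17:-→d18:-→d19:-→d20:H1→d21:-→d22:-→d23:-→d24:-→d25:-→d26:-→d27:H2→d28:-→d29:-→d30:- -> H2

== LOOKUPS ==
["H3","H3","H0","H1","H1","H3","H1","H3","H1","H1","H1","H1","H0","H2"]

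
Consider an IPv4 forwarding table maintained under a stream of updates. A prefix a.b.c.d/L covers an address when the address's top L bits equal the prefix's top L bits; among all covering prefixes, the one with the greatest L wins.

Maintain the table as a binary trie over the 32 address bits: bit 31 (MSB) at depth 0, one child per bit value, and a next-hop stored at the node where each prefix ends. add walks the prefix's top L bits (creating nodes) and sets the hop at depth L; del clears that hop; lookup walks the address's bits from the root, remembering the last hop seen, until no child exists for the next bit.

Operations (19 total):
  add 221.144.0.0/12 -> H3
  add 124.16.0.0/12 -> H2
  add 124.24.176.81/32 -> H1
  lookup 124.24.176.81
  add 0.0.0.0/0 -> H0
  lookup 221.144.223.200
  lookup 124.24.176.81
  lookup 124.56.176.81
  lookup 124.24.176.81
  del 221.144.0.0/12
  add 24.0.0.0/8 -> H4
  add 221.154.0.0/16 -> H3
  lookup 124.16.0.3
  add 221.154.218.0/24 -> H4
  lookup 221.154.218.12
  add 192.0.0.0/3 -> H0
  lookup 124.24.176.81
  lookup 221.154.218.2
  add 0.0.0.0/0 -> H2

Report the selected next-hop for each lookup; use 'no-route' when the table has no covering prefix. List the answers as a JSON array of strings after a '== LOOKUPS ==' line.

Process each operation:
  + 221.144.0.0/12 (H3) depth=12
  + 124.16.0.0/12 (H2) depth=12
  + 124.24.176.81/32 (H1) depth=32
  Q 124.24.176.81: descend 01111100000110001011000001010001 ; hops seen [H2,H1] ; pick H1
  + 0.0.0.0/0 (H0) depth=0
  Q 221.144.223.200: descend 110111011001 ; hops seen [H0,H3] ; pick H3
  Q 124.24.176.81: descend 01111100000110001011000001010001 ; hops seen [H0,H2,H1] ; pick H1
  Q 124.56.176.81: descend 0111110000 ; hops seen [H0] ; pick H0
  Q 124.24.176.81: descend 01111100000110001011000001010001 ; hops seen [H0,H2,H1] ; pick H1
  - 221.144.0.0/12 clear@12
  + 24.0.0.0/8 (H4) depth=8
  + 221.154.0.0/16 (H3) depth=16
  Q 124.16.0.3: descend 011111000001 ; hops seen [H0,H2] ; pick H2
  + 221.154.218.0/24 (H4) depth=24
  Q 221.154.218.12: descend 110111011001101011011010 ; hops seen [H0,H3,H4] ; pick H4
  + 192.0.0.0/3 (H0) depth=3
  Q 124.24.176.81: descend 01111100000110001011000001010001 ; hops seen [H0,H2,H1] ; pick H1
  Q 221.154.218.2: descend 110111011001101011011010 ; hops seen [H0,H0,H3,H4] ; pick H4
  + 0.0.0.0/0 (H2) depth=0

== LOOKUPS ==
["H1","H3","H1","H0","H1","H2","H4","H1","H4"]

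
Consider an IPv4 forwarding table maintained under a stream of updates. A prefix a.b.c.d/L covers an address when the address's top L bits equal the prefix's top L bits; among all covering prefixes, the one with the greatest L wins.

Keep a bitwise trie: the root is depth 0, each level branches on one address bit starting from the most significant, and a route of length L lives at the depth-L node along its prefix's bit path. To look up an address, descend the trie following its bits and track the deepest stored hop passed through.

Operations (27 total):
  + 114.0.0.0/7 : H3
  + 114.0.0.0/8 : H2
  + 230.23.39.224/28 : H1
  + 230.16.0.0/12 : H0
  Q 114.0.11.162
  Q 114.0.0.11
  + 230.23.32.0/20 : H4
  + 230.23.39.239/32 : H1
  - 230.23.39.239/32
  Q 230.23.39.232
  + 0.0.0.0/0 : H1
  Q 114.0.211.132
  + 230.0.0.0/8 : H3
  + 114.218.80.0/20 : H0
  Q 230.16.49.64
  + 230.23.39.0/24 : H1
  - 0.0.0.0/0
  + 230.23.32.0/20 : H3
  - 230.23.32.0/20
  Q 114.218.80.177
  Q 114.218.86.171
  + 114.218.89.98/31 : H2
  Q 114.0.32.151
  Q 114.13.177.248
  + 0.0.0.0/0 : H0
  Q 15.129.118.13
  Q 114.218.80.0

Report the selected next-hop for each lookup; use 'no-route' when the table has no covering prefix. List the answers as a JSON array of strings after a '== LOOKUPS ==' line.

Trace:
  add 114.0.0.0/7 -> H3 at depth 7
  add 114.0.0.0/8 -> H2 at depth 8
  add 230.23.39.224/28 -> H1 at depth 28
  add 230.16.0.0/12 -> H0 at depth 12
  lookup 114.0.11.162: bits 01110010 walk d0:-→d1:-→d2:-→d3:-→d4:-→d5:-→d6:-→d7:H3→d8:H2 -> H2
  lookup 114.0.0.11: bits 01110010 walk d0:-→d1:-→d2:-→d3:-→d4:-→d5:-→d6:-→d7:H3→d8:H2 -> H2
  add 230.23.32.0/20 -> H4 at depth 20
  add 230.23.39.239/32 -> H1 at depth 32
  - 230.23.39.239/32 clear@32
  lookup 230.23.39.232: bits 11100110000101110010011111101 walk d0:-→d1:-→d2:-→d3:-→d4:-→d5:-→d6:-→d7:-→d8:-→d9:-→d10:-→d11:-→d12:H0→d13:-→d14:-→d15:-→d16:-→d17:-→d18:-→d19:-→d20:H4→d21:-→d22:-→d23:-→d24:-→d25:-→d26:-→d27:-→d28:H1→d29:- -> H1
  add 0.0.0.0/0 -> H1 at depth 0
  lookup 114.0.211.132: bits 01110010 walk d0:H1→d1:-→d2:-→d3:-→d4:-→d5:-→d6:-→d7:H3→d8:H2 -> H2
  add 230.0.0.0/8 -> H3 at depth 8
  add 114.218.80.0/20 -> H0 at depth 20
  lookup 230.16.49.64: bits 1110011000010 walk d0:H1→d1:-→d2:-→d3:-→d4:-→d5:-→d6:-→d7:-→d8:H3→d9:-→d10:-→d11:-→d12:H0→d13:- -> H0
  add 230.23.39.0/24 -> H1 at depth 24
  - 0.0.0.0/0 clear@0
  add 230.23.32.0/20 -> H3 at depth 20
  - 230.23.32.0/20 clear@20
  lookup 114.218.80.177: bits 01110010110110100101 walk d0:-→d1:-→d2:-→d3:-→d4:-→d5:-→d6:-→d7:H3→d8:H2→d9:-→d10:-→d11:-→d12:-→d13:-→d14:-→d15:-→d16:-→d17:-→d18:-→d19:-→d20:H0 -> H0
  lookup 114.218.86.171: bits 01110010110110100101 walk d0:-→d1:-→d2:-→d3:-→d4:-→d5:-→d6:-→d7:H3→d8:H2→d9:-→d10:-→d11:-→d12:-→d13:-→d14:-→d15:-→d16:-→d17:-→d18:-→d19:-→d20:H0 -> H0
  add 114.218.89.98/31 -> H2 at depth 31
  lookup 114.0.32.151: bits 01110010 walk d0:-→d1:-→d2:-→d3:-→d4:-→d5:-→d6:-→d7:H3→d8:H2 -> H2
  lookup 114.13.177.248: bits 01110010 walk d0:-→d1:-→d2:-→d3:-→d4:-→d5:-→d6:-→d7:H3→d8:H2 -> H2
  add 0.0.0.0/0 -> H0 at depth 0
  lookup 15.129.118.13: bits 0 walk d0:H0→d1:- -> H0
  lookup 114.218.80.0: bits 01110010110110100101 walk d0:H0→d1:-→d2:-→d3:-→d4:-→d5:-→d6:-→d7:H3→d8:H2→d9:-→d10:-→d11:-→d12:-→d13:-→d14:-→d15:-→d16:-→d17:-→d18:-→d19:-→d20:H0 -> H0

== LOOKUPS ==
["H2","H2","H1","H2","H0","H0","H0","H2","H2","H0","H0"]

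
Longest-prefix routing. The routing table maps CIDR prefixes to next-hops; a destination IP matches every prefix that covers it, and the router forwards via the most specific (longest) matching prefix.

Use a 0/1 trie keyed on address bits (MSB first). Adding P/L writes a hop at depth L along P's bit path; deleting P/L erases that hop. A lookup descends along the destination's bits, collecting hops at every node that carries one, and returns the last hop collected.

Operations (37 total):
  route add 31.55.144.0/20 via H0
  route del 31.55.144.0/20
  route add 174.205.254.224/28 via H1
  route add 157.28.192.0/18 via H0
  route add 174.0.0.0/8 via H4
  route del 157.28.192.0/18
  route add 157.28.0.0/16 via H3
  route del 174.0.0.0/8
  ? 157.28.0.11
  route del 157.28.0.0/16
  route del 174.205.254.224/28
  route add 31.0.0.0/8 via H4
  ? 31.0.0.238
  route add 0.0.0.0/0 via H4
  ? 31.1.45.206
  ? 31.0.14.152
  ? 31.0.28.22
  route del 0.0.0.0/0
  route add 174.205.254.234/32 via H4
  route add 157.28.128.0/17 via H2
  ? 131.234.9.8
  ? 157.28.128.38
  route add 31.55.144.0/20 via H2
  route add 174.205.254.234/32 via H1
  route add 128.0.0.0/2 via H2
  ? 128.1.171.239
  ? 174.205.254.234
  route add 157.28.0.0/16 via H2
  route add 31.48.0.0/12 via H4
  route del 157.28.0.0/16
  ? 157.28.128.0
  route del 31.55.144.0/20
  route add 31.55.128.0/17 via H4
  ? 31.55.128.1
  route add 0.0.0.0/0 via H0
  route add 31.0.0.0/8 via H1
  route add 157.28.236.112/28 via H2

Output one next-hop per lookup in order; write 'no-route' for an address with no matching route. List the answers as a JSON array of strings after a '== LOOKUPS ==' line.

Process each operation:
  + 31.55.144.0/20 (H0) depth=20
  - 31.55.144.0/20 clear@20
  + 174.205.254.224/28 (H1) depth=28
  + 157.28.192.0/18 (H0) depth=18
  + 174.0.0.0/8 (H4) depth=8
  - 157.28.192.0/18 clear@18
  + 157.28.0.0/16 (H3) depth=16
  - 174.0.0.0/8 clear@8
  ? 157.28.0.11  path d0:-→d1:-→d2:-→d3:-→d4:-→d5:-→d6:-→d7:-→d8:-→d9:-→d10:-→d11:-→d12:-→d13:-→d14:-→d15:-→d16:H3  best=H3
  - 157.28.0.0/16 clear@16
  - 174.205.254.224/28 clear@28
  + 31.0.0.0/8 (H4) depth=8
  ? 31.0.0.238  path d0:-→d1:-→d2:-→d3:-→d4:-→d5:-→d6:-→d7:-→d8:H4→d9:-→d10:-  best=H4
  + 0.0.0.0/0 (H4) depth=0
  ? 31.1.45.206  path d0:H4→d1:-→d2:-→d3:-→d4:-→d5:-→d6:-→d7:-→d8:H4→d9:-→d10:-  best=H4
  ? 31.0.14.152  path d0:H4→d1:-→d2:-→d3:-→d4:-→d5:-→d6:-→d7:-→d8:H4→d9:-→d10:-  best=H4
  ? 31.0.28.22  path d0:H4→d1:-→d2:-→d3:-→d4:-→d5:-→d6:-→d7:-→d8:H4→d9:-→d10:-  best=H4
  - 0.0.0.0/0 clear@0
  + 174.205.254.234/32 (H4) depth=32
  + 157.28.128.0/17 (H2) depth=17
  ? 131.234.9.8  path d0:-→d1:-→d2:-→d3:-  best=no-route
  ? 157.28.128.38  path d0:-→d1:-→d2:-→d3:-→d4:-→d5:-→d6:-→d7:-→d8:-→d9:-→d10:-→d11:-→d12:-→d13:-→d14:-→d15:-→d16:-→d17:H2  best=H2
  + 31.55.144.0/20 (H2) depth=20
  + 174.205.254.234/32 (H1) depth=32
  + 128.0.0.0/2 (H2) depth=2
  ? 128.1.171.239  path d0:-→d1:-→d2:H2→d3:-  best=H2
  ? 174.205.254.234  path d0:-→d1:-→d2:H2→d3:-→d4:-→d5:-→d6:-→d7:-→d8:-→d9:-→d10:-→d11:-→d12:-→d13:-→d14:-→d15:-→d16:-→d17:-→d18:-→d19:-→d20:-→d21:-→d22:-→d23:-→d24:-→d25:-→d26:-→d27:-→d28:-→d29:-→d30:-→d31:-→d32:H1  best=H1
  + 157.28.0.0/16 (H2) depth=16
  + 31.48.0.0/12 (H4) depth=12
  - 157.28.0.0/16 clear@16
  ? 157.28.128.0  path d0:-→d1:-→d2:H2→d3:-→d4:-→d5:-→d6:-→d7:-→d8:-→d9:-→d10:-→d11:-→d12:-→d13:-→d14:-→d15:-→d16:-→d17:H2  best=H2
  - 31.55.144.0/20 clear@20
  + 31.55.128.0/17 (H4) depth=17
  ? 31.55.128.1  path d0:-→d1:-→d2:-→d3:-→d4:-→d5:-→d6:-→d7:-→d8:H4→d9:-→d10:-→d11:-→d12:H4→d13:-→d14:-→d15:-→d16:-→d17:H4→d18:-→d19:-  best=H4
  + 0.0.0.0/0 (H0) depth=0
  + 31.0.0.0/8 (H1) depth=8
  + 157.28.236.112/28 (H2) depth=28

== LOOKUPS ==
["H3","H4","H4","H4","H4","no-route","H2","H2","H1","H2","H4"]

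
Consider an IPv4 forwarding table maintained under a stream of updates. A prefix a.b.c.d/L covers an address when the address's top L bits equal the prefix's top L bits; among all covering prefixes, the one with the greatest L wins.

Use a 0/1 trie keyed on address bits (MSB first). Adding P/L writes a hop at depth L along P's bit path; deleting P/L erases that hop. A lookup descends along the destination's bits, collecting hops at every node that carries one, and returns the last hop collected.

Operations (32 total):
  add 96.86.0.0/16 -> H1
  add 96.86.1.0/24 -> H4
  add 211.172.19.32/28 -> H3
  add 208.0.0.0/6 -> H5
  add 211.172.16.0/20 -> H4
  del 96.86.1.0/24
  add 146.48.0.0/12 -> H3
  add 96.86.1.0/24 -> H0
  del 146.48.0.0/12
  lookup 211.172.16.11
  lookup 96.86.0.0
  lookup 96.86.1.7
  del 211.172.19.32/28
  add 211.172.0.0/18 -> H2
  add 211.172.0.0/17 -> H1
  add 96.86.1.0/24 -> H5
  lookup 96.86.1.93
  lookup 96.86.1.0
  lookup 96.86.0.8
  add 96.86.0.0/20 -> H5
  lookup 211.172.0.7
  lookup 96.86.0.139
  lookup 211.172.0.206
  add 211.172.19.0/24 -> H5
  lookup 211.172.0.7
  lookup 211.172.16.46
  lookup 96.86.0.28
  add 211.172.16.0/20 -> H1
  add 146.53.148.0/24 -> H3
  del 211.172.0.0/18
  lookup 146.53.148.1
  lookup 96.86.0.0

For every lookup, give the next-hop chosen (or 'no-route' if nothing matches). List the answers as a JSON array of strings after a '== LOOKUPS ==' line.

Process each operation:
  add 96.86.0.0/16 -> H1 at depth 16
  add 96.86.1.0/24 -> H4 at depth 24
  add 211.172.19.32/28 -> H3 at depth 28
  add 208.0.0.0/6 -> H5 at depth 6
  add 211.172.16.0/20 -> H4 at depth 20
  - 96.86.1.0/24 clear@24
  add 146.48.0.0/12 -> H3 at depth 12
  add 96.86.1.0/24 -> H0 at depth 24
  - 146.48.0.0/12 clear@12
  Q 211.172.16.11: descend 1101001110101100000100 ; hops seen [H5,H4] ; pick H4
  Q 96.86.0.0: descend 01100000010101100000000 ; hops seen [H1] ; pick H1
  Q 96.86.1.7: descend 011000000101011000000001 ; hops seen [H1,H0] ; pick H0
  - 211.172.19.32/28 clear@28
  add 211.172.0.0/18 -> H2 at depth 18
  add 211.172.0.0/17 -> H1 at depth 17
  add 96.86.1.0/24 -> H5 at depth 24
  Q 96.86.1.93: descend 011000000101011000000001 ; hops seen [H1,H5] ; pick H5
  Q 96.86.1.0: descend 011000000101011000000001 ; hops seen [H1,H5] ; pick H5
  Q 96.86.0.8: descend 01100000010101100000000 ; hops seen [H1] ; pick H1
  add 96.86.0.0/20 -> H5 at depth 20
  Q 211.172.0.7: descend 1101001110101100000 ; hops seen [H5,H1,H2] ; pick H2
  Q 96.86.0.139: descend 01100000010101100000000 ; hops seen [H1,H5] ; pick H5
  Q 211.172.0.206: descend 1101001110101100000 ; hops seen [H5,H1,H2] ; pick H2
  add 211.172.19.0/24 -> H5 at depth 24
  Q 211.172.0.7: descend 1101001110101100000 ; hops seen [H5,H1,H2] ; pick H2
  Q 211.172.16.46: descend 1101001110101100000100 ; hops seen [H5,H1,H2,H4] ; pick H4
  Q 96.86.0.28: descend 01100000010101100000000 ; hops seen [H1,H5] ; pick H5
  add 211.172.16.0/20 -> H1 at depth 20
  add 146.53.148.0/24 -> H3 at depth 24
  - 211.172.0.0/18 clear@18
  Q 146.53.148.1: descend 100100100011010110010100 ; hops seen [H3] ; pick H3
  Q 96.86.0.0: descend 01100000010101100000000 ; hops seen [H1,H5] ; pick H5

== LOOKUPS ==
["H4","H1","H0","H5","H5","H1","H2","H5","H2","H2","H4","H5","H3","H5"]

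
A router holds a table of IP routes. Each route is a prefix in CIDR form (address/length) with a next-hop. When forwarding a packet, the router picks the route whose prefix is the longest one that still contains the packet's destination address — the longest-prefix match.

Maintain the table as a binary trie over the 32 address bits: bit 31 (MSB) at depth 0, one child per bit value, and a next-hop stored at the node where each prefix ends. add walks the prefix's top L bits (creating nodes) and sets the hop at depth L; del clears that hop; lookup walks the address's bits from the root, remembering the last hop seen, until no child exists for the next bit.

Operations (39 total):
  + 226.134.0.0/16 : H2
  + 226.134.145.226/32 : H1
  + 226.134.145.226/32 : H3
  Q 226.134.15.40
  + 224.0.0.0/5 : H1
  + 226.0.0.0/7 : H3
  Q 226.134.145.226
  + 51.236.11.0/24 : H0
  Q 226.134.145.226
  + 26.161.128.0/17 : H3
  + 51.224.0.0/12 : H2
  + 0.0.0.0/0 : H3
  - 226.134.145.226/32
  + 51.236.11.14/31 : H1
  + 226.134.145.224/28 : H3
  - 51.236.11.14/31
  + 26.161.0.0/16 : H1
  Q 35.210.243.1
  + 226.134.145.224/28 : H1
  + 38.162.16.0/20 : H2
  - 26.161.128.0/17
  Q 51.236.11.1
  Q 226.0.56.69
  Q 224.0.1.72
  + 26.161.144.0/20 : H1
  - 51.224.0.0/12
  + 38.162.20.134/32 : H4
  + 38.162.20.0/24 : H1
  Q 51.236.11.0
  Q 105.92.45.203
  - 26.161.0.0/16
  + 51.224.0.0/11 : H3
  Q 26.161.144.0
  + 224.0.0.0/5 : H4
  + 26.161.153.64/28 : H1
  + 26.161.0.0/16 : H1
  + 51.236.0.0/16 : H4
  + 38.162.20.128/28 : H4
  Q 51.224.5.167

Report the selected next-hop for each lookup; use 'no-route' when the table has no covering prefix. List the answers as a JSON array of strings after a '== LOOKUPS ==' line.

Process each operation:
  add 226.134.0.0/16 -> H2 at depth 16
  add 226.134.145.226/32 -> H1 at depth 32
  add 226.134.145.226/32 -> H3 at depth 32
  ? 226.134.15.40  path d0:-→d1:-→d2:-→d3:-→d4:-→d5:-→d6:-→d7:-→d8:-→d9:-→d10:-→d11:-→d12:-→d13:-→d14:-→d15:-→d16:H2  best=H2
  add 224.0.0.0/5 -> H1 at depth 5
  add 226.0.0.0/7 -> H3 at depth 7
  ? 226.134.145.226  path d0:-→d1:-→d2:-→d3:-→d4:-→d5:H1→d6:-→d7:H3→d8:-→d9:-→d10:-→d11:-→d12:-→d13:-→d14:-→d15:-→d16:H2→d17:-→d18:-→d19:-→d20:-→d21:-→d22:-→d23:-→d24:-→d25:-→d26:-→d27:-→d28:-→d29:-→d30:-→d31:-→d32:H3  best=H3
  add 51.236.11.0/24 -> H0 at depth 24
  ? 226.134.145.226  path d0:-→d1:-→d2:-→d3:-→d4:-→d5:H1→d6:-→d7:H3→d8:-→d9:-→d10:-→d11:-→d12:-→d13:-→d14:-→d15:-→d16:H2→d17:-→d18:-→d19:-→d20:-→d21:-→d22:-→d23:-→d24:-→d25:-→d26:-→d27:-→d28:-→d29:-→d30:-→d31:-→d32:H3  best=H3
  add 26.161.128.0/17 -> H3 at depth 17
  add 51.224.0.0/12 -> H2 at depth 12
  add 0.0.0.0/0 -> H3 at depth 0
  del 226.134.145.226/32 (clear depth 32)
  add 51.236.11.14/31 -> H1 at depth 31
  add 226.134.145.224/28 -> H3 at depth 28
  del 51.236.11.14/31 (clear depth 31)
  add 26.161.0.0/16 -> H1 at depth 16
  ? 35.210.243.1  path d0:H3→d1:-→d2:-→d3:-  best=H3
  add 226.134.145.224/28 -> H1 at depth 28
  add 38.162.16.0/20 -> H2 at depth 20
  del 26.161.128.0/17 (clear depth 17)
  ? 51.236.11.1  path d0:H3→d1:-→d2:-→d3:-→d4:-→d5:-→d6:-→d7:-→d8:-→d9:-→d10:-→d11:-→d12:H2→d13:-→d14:-→d15:-→d16:-→d17:-→d18:-→d19:-→d20:-→d21:-→d22:-→d23:-→d24:H0→d25:-→d26:-→d27:-→d28:-  best=H0
  ? 226.0.56.69  path d0:H3→d1:-→d2:-→d3:-→d4:-→d5:H1→d6:-→d7:H3→d8:-  best=H3
  ? 224.0.1.72  path d0:H3→d1:-→d2:-→d3:-→d4:-→d5:H1→d6:-  best=H1
  add 26.161.144.0/20 -> H1 at depth 20
  del 51.224.0.0/12 (clear depth 12)
  add 38.162.20.134/32 -> H4 at depth 32
  add 38.162.20.0/24 -> H1 at depth 24
  ? 51.236.11.0  path d0:H3→d1:-→d2:-→d3:-→d4:-→d5:-→d6:-→d7:-→d8:-→d9:-→d10:-→d11:-→d12:-→d13:-→d14:-→d15:-→d16:-→d17:-→d18:-→d19:-→d20:-→d21:-→d22:-→d23:-→d24:H0→d25:-→d26:-→d27:-→d28:-  best=H0
  ? 105.92.45.203  path d0:H3→d1:-  best=H3
  del 26.161.0.0/16 (clear depth 16)
  add 51.224.0.0/11 -> H3 at depth 11
  ? 26.161.144.0  path d0:H3→d1:-→d2:-→d3:-→d4:-→d5:-→d6:-→d7:-→d8:-→d9:-→d10:-→d11:-→d12:-→d13:-→d14:-→d15:-→d16:-→d17:-→d18:-→d19:-→d20:H1  best=H1
  add 224.0.0.0/5 -> H4 at depth 5
  add 26.161.153.64/28 -> H1 at depth 28
  add 26.161.0.0/16 -> H1 at depth 16
  add 51.236.0.0/16 -> H4 at depth 16
  add 38.162.20.128/28 -> H4 at depth 28
  ? 51.224.5.167  path d0:H3→d1:-→d2:-→d3:-→d4:-→d5:-→d6:-→d7:-→d8:-→d9:-→d10:-→d11:H3→d12:-  best=H3

== LOOKUPS ==
["H2","H3","H3","H3","H0","H3","H1","H0","H3","H1","H3"]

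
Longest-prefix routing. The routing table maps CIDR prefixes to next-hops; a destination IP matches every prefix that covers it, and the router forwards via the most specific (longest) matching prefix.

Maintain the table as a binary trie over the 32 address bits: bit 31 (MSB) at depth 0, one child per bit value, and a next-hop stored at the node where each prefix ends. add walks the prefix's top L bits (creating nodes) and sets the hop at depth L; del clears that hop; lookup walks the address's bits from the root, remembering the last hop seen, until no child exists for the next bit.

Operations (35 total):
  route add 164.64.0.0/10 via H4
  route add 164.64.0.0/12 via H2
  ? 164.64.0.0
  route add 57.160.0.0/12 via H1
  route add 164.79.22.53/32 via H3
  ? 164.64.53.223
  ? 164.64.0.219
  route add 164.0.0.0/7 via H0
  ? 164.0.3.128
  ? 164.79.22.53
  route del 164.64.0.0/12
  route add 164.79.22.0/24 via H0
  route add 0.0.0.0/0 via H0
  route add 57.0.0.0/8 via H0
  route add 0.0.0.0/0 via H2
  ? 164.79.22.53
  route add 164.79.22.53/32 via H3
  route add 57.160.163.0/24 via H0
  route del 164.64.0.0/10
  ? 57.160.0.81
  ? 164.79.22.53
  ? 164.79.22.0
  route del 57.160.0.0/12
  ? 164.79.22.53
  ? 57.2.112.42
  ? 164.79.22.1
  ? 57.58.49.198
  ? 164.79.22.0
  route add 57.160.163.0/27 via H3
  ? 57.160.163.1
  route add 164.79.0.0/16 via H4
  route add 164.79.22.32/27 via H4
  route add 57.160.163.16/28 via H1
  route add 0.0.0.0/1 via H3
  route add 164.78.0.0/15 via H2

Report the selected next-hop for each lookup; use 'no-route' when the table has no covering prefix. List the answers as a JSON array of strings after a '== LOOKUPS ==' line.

Trace:
  add 164.64.0.0/10 -> H4 at depth 10
  add 164.64.0.0/12 -> H2 at depth 12
  Q 164.64.0.0: descend 101001000100 ; hops seen [H4,H2] ; pick H2
  add 57.160.0.0/12 -> H1 at depth 12
  add 164.79.22.53/32 -> H3 at depth 32
  Q 164.64.53.223: descend 101001000100 ; hops seen [H4,H2] ; pick H2
  Q 164.64.0.219: descend 101001000100 ; hops seen [H4,H2] ; pick H2
  add 164.0.0.0/7 -> H0 at depth 7
  Q 164.0.3.128: descend 101001000 ; hops seen [H0] ; pick H0
  Q 164.79.22.53: descend 10100100010011110001011000110101 ; hops seen [H0,H4,H2,H3] ; pick H3
  - 164.64.0.0/12 clear@12
  add 164.79.22.0/24 -> H0 at depth 24
  add 0.0.0.0/0 -> H0 at depth 0
  add 57.0.0.0/8 -> H0 at depth 8
  add 0.0.0.0/0 -> H2 at depth 0
  Q 164.79.22.53: descend 10100100010011110001011000110101 ; hops seen [H2,H0,H4,H0,H3] ; pick H3
  add 164.79.22.53/32 -> H3 at depth 32
  add 57.160.163.0/24 -> H0 at depth 24
  - 164.64.0.0/10 clear@10
  Q 57.160.0.81: descend 0011100110100000 ; hops seen [H2,H0,H1] ; pick H1
  Q 164.79.22.53: descend 10100100010011110001011000110101 ; hops seen [H2,H0,H0,H3] ; pick H3
  Q 164.79.22.0: descend 10100100010011110001011000 ; hops seen [H2,H0,H0] ; pick H0
  - 57.160.0.0/12 clear@12
  Q 164.79.22.53: descend 10100100010011110001011000110101 ; hops seen [H2,H0,H0,H3] ; pick H3
  Q 57.2.112.42: descend 00111001 ; hops seen [H2,H0] ; pick H0
  Q 164.79.22.1: descend 10100100010011110001011000 ; hops seen [H2,H0,H0] ; pick H0
  Q 57.58.49.198: descend 00111001 ; hops seen [H2,H0] ; pick H0
  Q 164.79.22.0: descend 10100100010011110001011000 ; hops seen [H2,H0,H0] ; pick H0
  add 57.160.163.0/27 -> H3 at depth 27
  Q 57.160.163.1: descend 001110011010000010100011000 ; hops seen [H2,H0,H0,H3] ; pick H3
  add 164.79.0.0/16 -> H4 at depth 16
  add 164.79.22.32/27 -> H4 at depth 27
  add 57.160.163.16/28 -> H1 at depth 28
  add 0.0.0.0/1 -> H3 at depth 1
  add 164.78.0.0/15 -> H2 at depth 15

== LOOKUPS ==
["H2","H2","H2","H0","H3","H3","H1","H3","H0","H3","H0","H0","H0","H0","H3"]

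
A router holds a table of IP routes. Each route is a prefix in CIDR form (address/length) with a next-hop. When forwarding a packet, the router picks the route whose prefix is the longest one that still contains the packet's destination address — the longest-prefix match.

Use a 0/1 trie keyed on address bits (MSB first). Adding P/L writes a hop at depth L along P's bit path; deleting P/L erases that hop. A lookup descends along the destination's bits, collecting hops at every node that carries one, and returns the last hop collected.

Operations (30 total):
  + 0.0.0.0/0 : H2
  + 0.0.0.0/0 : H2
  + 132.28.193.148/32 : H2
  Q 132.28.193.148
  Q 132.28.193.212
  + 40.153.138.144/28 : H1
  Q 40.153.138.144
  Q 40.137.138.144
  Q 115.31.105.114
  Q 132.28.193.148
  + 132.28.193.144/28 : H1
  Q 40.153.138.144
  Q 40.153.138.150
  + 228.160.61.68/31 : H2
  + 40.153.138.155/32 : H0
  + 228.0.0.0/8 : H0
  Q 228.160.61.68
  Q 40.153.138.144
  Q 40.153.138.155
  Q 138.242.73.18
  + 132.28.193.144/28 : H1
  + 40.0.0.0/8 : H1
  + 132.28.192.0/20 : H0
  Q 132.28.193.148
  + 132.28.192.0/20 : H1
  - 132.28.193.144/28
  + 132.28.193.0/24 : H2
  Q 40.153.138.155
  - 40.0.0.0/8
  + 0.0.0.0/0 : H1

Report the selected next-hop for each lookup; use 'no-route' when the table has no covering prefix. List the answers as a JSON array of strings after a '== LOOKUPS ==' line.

Process each operation:
  add 0.0.0.0/0 -> H2 at depth 0
  add 0.0.0.0/0 -> H2 at depth 0
  add 132.28.193.148/32 -> H2 at depth 32
  ? 132.28.193.148  path d0:H2→d1:-→d2:-→d3:-→d4:-→d5:-→d6:-→d7:-→d8:-→d9:-→d10:-→d11:-→d12:-→d13:-→d14:-→d15:-→d16:-→d17:-→d18:-→d19:-→d20:-→d21:-→d22:-→d23:-→d24:-→d25:-→d26:-→d27:-→d28:-→d29:-→d30:-→d31:-→d32:H2  best=H2
  ? 132.28.193.212  path d0:H2→d1:-→d2:-→d3:-→d4:-→d5:-→d6:-→d7:-→d8:-→d9:-→d10:-→d11:-→d12:-→d13:-→d14:-→d15:-→d16:-→d17:-→d18:-→d19:-→d20:-→d21:-→d22:-→d23:-→d24:-→d25:-  best=H2
  add 40.153.138.144/28 -> H1 at depth 28
  ? 40.153.138.144  path d0:H2→d1:-→d2:-→d3:-→d4:-→d5:-→d6:-→d7:-→d8:-→d9:-→d10:-→d11:-→d12:-→d13:-→d14:-→d15:-→d16:-→d17:-→d18:-→d19:-→d20:-→d21:-→d22:-→d23:-→d24:-→d25:-→d26:-→d27:-→d28:H1  best=H1
  ? 40.137.138.144  path d0:H2→d1:-→d2:-→d3:-→d4:-→d5:-→d6:-→d7:-→d8:-→d9:-→d10:-→d11:-  best=H2
  ? 115.31.105.114  path d0:H2→d1:-  best=H2
  ? 132.28.193.148  path d0:H2→d1:-→d2:-→d3:-→d4:-→d5:-→d6:-→d7:-→d8:-→d9:-→d10:-→d11:-→d12:-→d13:-→d14:-→d15:-→d16:-→d17:-→d18:-→d19:-→d20:-→d21:-→d22:-→d23:-→d24:-→d25:-→d26:-→d27:-→d28:-→d29:-→d30:-→d31:-→d32:H2  best=H2
  add 132.28.193.144/28 -> H1 at depth 28
  ? 40.153.138.144  path d0:H2→d1:-→d2:-→d3:-→d4:-→d5:-→d6:-→d7:-→d8:-→d9:-→d10:-→d11:-→d12:-→d13:-→d14:-→d15:-→d16:-→d17:-→d18:-→d19:-→d20:-→d21:-→d22:-→d23:-→d24:-→d25:-→d26:-→d27:-→d28:H1  best=H1
  ? 40.153.138.150  path d0:H2→d1:-→d2:-→d3:-→d4:-→d5:-→d6:-→d7:-→d8:-→d9:-→d10:-→d11:-→d12:-→d13:-→d14:-→d15:-→d16:-→d17:-→d18:-→d19:-→d20:-→d21:-→d22:-→d23:-→d24:-→d25:-→d26:-→d27:-→d28:H1  best=H1
  add 228.160.61.68/31 -> H2 at depth 31
  add 40.153.138.155/32 -> H0 at depth 32
  add 228.0.0.0/8 -> H0 at depth 8
  ? 228.160.61.68  path d0:H2→d1:-→d2:-→d3:-→d4:-→d5:-→d6:-→d7:-→d8:H0→d9:-→d10:-→d11:-→d12:-→d13:-→d14:-→d15:-→d16:-→d17:-→d18:-→d19:-→d20:-→d21:-→d22:-→d23:-→d24:-→d25:-→d26:-→d27:-→d28:-→d29:-→d30:-→d31:H2  best=H2
  ? 40.153.138.144  path d0:H2→d1:-→d2:-→d3:-→d4:-→d5:-→d6:-→d7:-→d8:-→d9:-→d10:-→d11:-→d12:-→d13:-→d14:-→d15:-→d16:-→d17:-→d18:-→d19:-→d20:-→d21:-→d22:-→d23:-→d24:-→d25:-→d26:-→d27:-→d28:H1  best=H1
  ? 40.153.138.155  path d0:H2→d1:-→d2:-→d3:-→d4:-→d5:-→d6:-→d7:-→d8:-→d9:-→d10:-→d11:-→d12:-→d13:-→d14:-→d15:-→d16:-→d17:-→d18:-→d19:-→d20:-→d21:-→d22:-→d23:-→d24:-→d25:-→d26:-→d27:-→d28:H1→d29:-→d30:-→d31:-→d32:H0  best=H0
  ? 138.242.73.18  path d0:H2→d1:-→d2:-→d3:-→d4:-  best=H2
  add 132.28.193.144/28 -> H1 at depth 28
  add 40.0.0.0/8 -> H1 at depth 8
  add 132.28.192.0/20 -> H0 at depth 20
  ? 132.28.193.148  path d0:H2→d1:-→d2:-→d3:-→d4:-→d5:-→d6:-→d7:-→d8:-→d9:-→d10:-→d11:-→d12:-→d13:-→d14:-→d15:-→d16:-→d17:-→d18:-→d19:-→d20:H0→d21:-→d22:-→d23:-→d24:-→d25:-→d26:-→d27:-→d28:H1→d29:-→d30:-→d31:-→d32:H2  best=H2
  add 132.28.192.0/20 -> H1 at depth 20
  del 132.28.193.144/28 (clear depth 28)
  add 132.28.193.0/24 -> H2 at depth 24
  ? 40.153.138.155  path d0:H2→d1:-→d2:-→d3:-→d4:-→d5:-→d6:-→d7:-→d8:H1→d9:-→d10:-→d11:-→d12:-→d13:-→d14:-→d15:-→d16:-→d17:-→d18:-→d19:-→d20:-→d21:-→d22:-→d23:-→d24:-→d25:-→d26:-→d27:-→d28:H1→d29:-→d30:-→d31:-→d32:H0  best=H0
  del 40.0.0.0/8 (clear depth 8)
  add 0.0.0.0/0 -> H1 at depth 0

== LOOKUPS ==
["H2","H2","H1","H2","H2","H2","H1","H1","H2","H1","H0","H2","H2","H0"]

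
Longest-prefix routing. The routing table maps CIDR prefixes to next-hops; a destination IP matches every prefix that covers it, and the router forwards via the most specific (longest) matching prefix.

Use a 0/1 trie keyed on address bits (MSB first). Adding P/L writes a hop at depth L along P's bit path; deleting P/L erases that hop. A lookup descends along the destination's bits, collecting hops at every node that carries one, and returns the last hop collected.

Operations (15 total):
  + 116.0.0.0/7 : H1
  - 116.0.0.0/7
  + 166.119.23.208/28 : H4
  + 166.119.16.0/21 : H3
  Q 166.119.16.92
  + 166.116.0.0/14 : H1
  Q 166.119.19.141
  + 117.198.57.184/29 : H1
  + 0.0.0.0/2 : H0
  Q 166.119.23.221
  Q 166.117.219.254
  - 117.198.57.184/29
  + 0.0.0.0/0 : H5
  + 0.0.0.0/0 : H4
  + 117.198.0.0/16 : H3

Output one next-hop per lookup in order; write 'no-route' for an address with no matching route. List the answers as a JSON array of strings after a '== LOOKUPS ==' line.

Process each operation:
  add 116.0.0.0/7 -> H1 at depth 7
  del 116.0.0.0/7 (clear depth 7)
  add 166.119.23.208/28 -> H4 at depth 28
  add 166.119.16.0/21 -> H3 at depth 21
  ? 166.119.16.92  path d0:-→d1:-→d2:-→d3:-→d4:-→d5:-→d6:-→d7:-→d8:-→d9:-→d10:-→d11:-→d12:-→d13:-→d14:-→d15:-→d16:-→d17:-→d18:-→d19:-→d20:-→d21:H3  best=H3
  add 166.116.0.0/14 -> H1 at depth 14
  ? 166.119.19.141  path d0:-→d1:-→d2:-→d3:-→d4:-→d5:-→d6:-→d7:-→d8:-→d9:-→d10:-→d11:-→d12:-→d13:-→d14:H1→d15:-→d16:-→d17:-→d18:-→d19:-→d20:-→d21:H3  best=H3
  add 117.198.57.184/29 -> H1 at depth 29
  add 0.0.0.0/2 -> H0 at depth 2
  ? 166.119.23.221  path d0:-→d1:-→d2:-→d3:-→d4:-→d5:-→d6:-→d7:-→d8:-→d9:-→d10:-→d11:-→d12:-→d13:-→d14:H1→d15:-→d16:-→d17:-→d18:-→d19:-→d20:-→d21:H3→d22:-→d23:-→d24:-→d25:-→d26:-→d27:-→d28:H4  best=H4
  ? 166.117.219.254  path d0:-→d1:-→d2:-→d3:-→d4:-→d5:-→d6:-→d7:-→d8:-→d9:-→d10:-→d11:-→d12:-→d13:-→d14:H1  best=H1
  del 117.198.57.184/29 (clear depth 29)
  add 0.0.0.0/0 -> H5 at depth 0
  add 0.0.0.0/0 -> H4 at depth 0
  add 117.198.0.0/16 -> H3 at depth 16

== LOOKUPS ==
["H3","H3","H4","H1"]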